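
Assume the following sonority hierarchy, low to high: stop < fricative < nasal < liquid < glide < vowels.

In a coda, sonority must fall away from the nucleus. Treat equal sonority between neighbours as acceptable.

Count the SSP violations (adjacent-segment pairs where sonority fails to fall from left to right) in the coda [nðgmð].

/n/ — nasal, sonority 3.
/ð/ — fricative, sonority 2.
/g/ — stop, sonority 1.
/m/ — nasal, sonority 3.
/ð/ — fricative, sonority 2.
/n/→/ð/: 3→2 (falls) — ok.
/ð/→/g/: 2→1 (falls) — ok.
/g/→/m/: 1→3 (does not fall) — violation.
/m/→/ð/: 3→2 (falls) — ok.

1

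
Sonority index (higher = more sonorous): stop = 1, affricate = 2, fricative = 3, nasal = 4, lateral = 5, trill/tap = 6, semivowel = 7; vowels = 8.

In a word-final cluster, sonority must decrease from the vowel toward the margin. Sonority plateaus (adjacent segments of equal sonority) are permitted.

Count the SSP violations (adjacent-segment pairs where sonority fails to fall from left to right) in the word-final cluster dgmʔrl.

/d/: stop = 1.
/g/: stop = 1.
/m/: nasal = 4.
/ʔ/: stop = 1.
/r/: trill/tap = 6.
/l/: lateral = 5.
/d/→/g/: 1→1 (plateau, allowed) — ok.
/g/→/m/: 1→4 (does not fall) — violation.
/m/→/ʔ/: 4→1 (falls) — ok.
/ʔ/→/r/: 1→6 (does not fall) — violation.
/r/→/l/: 6→5 (falls) — ok.

2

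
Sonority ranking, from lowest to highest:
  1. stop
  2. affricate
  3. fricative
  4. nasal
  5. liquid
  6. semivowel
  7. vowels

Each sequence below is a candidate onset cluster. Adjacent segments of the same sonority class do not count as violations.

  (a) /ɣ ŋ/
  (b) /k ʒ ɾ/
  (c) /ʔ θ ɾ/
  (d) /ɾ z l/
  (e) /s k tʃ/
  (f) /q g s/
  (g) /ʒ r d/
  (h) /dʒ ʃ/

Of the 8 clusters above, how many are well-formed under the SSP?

5

(a) /ɣ ŋ/: profile 3-4 — obeys.
(b) /k ʒ ɾ/: profile 1-3-5 — obeys.
(c) /ʔ θ ɾ/: profile 1-3-5 — obeys.
(d) /ɾ z l/: profile 5-3-5 — violates.
(e) /s k tʃ/: profile 3-1-2 — violates.
(f) /q g s/: profile 1-1-3 — obeys.
(g) /ʒ r d/: profile 3-5-1 — violates.
(h) /dʒ ʃ/: profile 2-3 — obeys.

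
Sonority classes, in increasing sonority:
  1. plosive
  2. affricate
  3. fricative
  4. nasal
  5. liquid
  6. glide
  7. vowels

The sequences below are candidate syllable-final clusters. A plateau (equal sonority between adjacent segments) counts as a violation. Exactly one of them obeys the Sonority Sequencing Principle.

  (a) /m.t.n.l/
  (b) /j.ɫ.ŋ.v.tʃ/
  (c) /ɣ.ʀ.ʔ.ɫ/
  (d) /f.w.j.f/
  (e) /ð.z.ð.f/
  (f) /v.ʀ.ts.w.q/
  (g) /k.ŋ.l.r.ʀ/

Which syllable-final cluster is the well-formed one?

(a) sonority 4-1-4-5: ill-formed.
(b) sonority 6-5-4-3-2: well-formed.
(c) sonority 3-5-1-5: ill-formed.
(d) sonority 3-6-6-3: ill-formed.
(e) sonority 3-3-3-3: ill-formed.
(f) sonority 3-5-2-6-1: ill-formed.
(g) sonority 1-4-5-5-5: ill-formed.

b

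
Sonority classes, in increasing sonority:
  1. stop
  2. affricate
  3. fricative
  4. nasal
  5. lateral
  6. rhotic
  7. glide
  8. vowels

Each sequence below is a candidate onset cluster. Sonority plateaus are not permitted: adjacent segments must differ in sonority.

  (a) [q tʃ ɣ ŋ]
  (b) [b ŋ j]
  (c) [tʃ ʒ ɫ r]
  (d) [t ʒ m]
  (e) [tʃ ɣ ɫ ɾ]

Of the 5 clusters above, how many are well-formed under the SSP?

(a) [q tʃ ɣ ŋ]: profile 1-2-3-4 — obeys.
(b) [b ŋ j]: profile 1-4-7 — obeys.
(c) [tʃ ʒ ɫ r]: profile 2-3-5-6 — obeys.
(d) [t ʒ m]: profile 1-3-4 — obeys.
(e) [tʃ ɣ ɫ ɾ]: profile 2-3-5-6 — obeys.

5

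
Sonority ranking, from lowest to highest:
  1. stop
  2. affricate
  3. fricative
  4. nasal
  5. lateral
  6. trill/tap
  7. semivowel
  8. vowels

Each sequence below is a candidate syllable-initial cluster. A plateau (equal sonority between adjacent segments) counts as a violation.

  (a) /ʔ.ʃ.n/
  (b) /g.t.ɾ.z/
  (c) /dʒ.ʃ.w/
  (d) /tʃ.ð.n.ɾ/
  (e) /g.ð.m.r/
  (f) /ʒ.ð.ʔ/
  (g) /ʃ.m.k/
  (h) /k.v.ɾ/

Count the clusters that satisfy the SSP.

5

(a) /ʔ.ʃ.n/: profile 1-3-4 — obeys.
(b) /g.t.ɾ.z/: profile 1-1-6-3 — violates.
(c) /dʒ.ʃ.w/: profile 2-3-7 — obeys.
(d) /tʃ.ð.n.ɾ/: profile 2-3-4-6 — obeys.
(e) /g.ð.m.r/: profile 1-3-4-6 — obeys.
(f) /ʒ.ð.ʔ/: profile 3-3-1 — violates.
(g) /ʃ.m.k/: profile 3-4-1 — violates.
(h) /k.v.ɾ/: profile 1-3-6 — obeys.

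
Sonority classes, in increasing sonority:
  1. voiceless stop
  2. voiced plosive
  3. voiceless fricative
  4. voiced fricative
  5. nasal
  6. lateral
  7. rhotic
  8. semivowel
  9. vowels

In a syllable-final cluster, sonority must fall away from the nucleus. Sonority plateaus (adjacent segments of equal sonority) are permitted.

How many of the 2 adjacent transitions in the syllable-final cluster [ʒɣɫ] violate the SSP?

/ʒ/: voiced fricative = 4.
/ɣ/: voiced fricative = 4.
/ɫ/: lateral = 6.
/ʒ/→/ɣ/: 4→4 (plateau, allowed) — ok.
/ɣ/→/ɫ/: 4→6 (does not fall) — violation.

1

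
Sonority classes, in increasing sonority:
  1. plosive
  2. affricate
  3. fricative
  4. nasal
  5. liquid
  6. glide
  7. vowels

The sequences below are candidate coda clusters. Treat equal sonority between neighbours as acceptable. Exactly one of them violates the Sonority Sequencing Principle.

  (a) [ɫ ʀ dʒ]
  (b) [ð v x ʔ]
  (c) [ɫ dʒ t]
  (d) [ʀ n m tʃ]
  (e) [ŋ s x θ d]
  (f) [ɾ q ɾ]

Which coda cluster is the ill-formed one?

f

(a) [ɫ ʀ dʒ]: profile 5-5-2 — obeys.
(b) [ð v x ʔ]: profile 3-3-3-1 — obeys.
(c) [ɫ dʒ t]: profile 5-2-1 — obeys.
(d) [ʀ n m tʃ]: profile 5-4-4-2 — obeys.
(e) [ŋ s x θ d]: profile 4-3-3-3-1 — obeys.
(f) [ɾ q ɾ]: profile 5-1-5 — violates.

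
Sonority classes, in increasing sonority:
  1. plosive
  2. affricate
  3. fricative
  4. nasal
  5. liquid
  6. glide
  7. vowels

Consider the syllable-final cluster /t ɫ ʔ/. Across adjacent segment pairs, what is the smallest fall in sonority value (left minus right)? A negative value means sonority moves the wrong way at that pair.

-4

/t/ — plosive, sonority 1.
/ɫ/ — liquid, sonority 5.
/ʔ/ — plosive, sonority 1.
/t/→/ɫ/: change -4.
/ɫ/→/ʔ/: change +4.
Minimum = -4.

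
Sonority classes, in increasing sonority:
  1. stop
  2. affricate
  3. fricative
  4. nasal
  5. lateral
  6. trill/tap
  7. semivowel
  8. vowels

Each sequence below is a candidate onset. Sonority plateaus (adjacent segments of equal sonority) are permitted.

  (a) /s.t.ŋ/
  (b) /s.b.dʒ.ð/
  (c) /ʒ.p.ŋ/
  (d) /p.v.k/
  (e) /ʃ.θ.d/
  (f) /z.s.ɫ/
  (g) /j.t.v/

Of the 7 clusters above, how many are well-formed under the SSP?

1

(a) sonority 3-1-4: ill-formed.
(b) sonority 3-1-2-3: ill-formed.
(c) sonority 3-1-4: ill-formed.
(d) sonority 1-3-1: ill-formed.
(e) sonority 3-3-1: ill-formed.
(f) sonority 3-3-5: well-formed.
(g) sonority 7-1-3: ill-formed.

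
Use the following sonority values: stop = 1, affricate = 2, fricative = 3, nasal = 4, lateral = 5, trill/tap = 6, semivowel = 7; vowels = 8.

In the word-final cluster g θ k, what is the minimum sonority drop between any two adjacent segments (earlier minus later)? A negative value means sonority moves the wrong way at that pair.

/g/: stop = 1.
/θ/: fricative = 3.
/k/: stop = 1.
/g/→/θ/: change -2.
/θ/→/k/: change +2.
Minimum = -2.

-2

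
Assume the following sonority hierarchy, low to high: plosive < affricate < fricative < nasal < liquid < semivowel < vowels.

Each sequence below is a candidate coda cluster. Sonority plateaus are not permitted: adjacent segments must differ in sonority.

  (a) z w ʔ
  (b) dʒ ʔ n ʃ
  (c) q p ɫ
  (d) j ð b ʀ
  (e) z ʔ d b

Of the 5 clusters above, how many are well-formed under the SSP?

0

(a) 3-6-1 → violates
(b) 2-1-4-3 → violates
(c) 1-1-5 → violates
(d) 6-3-1-5 → violates
(e) 3-1-1-1 → violates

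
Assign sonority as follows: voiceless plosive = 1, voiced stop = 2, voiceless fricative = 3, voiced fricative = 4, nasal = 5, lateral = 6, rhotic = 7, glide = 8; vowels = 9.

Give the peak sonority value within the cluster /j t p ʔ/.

8

/j/ — glide, sonority 8.
/t/ — voiceless plosive, sonority 1.
/p/ — voiceless plosive, sonority 1.
/ʔ/ — voiceless plosive, sonority 1.
The maximum is 8.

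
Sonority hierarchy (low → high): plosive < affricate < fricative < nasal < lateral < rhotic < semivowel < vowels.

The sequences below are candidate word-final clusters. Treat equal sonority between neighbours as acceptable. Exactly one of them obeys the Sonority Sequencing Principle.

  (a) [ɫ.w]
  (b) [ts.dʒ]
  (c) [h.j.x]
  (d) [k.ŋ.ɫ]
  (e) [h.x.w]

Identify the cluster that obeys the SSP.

(a) [ɫ.w]: profile 5-7 — violates.
(b) [ts.dʒ]: profile 2-2 — obeys.
(c) [h.j.x]: profile 3-7-3 — violates.
(d) [k.ŋ.ɫ]: profile 1-4-5 — violates.
(e) [h.x.w]: profile 3-3-7 — violates.

b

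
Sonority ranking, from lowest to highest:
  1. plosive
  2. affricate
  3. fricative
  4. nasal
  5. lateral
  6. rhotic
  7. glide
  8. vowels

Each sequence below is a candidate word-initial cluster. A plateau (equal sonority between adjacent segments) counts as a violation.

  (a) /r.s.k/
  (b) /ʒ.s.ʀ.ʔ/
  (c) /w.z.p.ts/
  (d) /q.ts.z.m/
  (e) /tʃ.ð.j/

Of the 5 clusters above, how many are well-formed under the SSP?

2

(a) sonority 6-3-1: ill-formed.
(b) sonority 3-3-6-1: ill-formed.
(c) sonority 7-3-1-2: ill-formed.
(d) sonority 1-2-3-4: well-formed.
(e) sonority 2-3-7: well-formed.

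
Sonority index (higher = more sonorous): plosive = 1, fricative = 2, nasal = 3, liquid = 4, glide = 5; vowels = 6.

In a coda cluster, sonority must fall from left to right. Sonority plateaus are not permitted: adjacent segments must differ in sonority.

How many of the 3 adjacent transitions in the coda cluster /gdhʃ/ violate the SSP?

3

/g/ — plosive, sonority 1.
/d/ — plosive, sonority 1.
/h/ — fricative, sonority 2.
/ʃ/ — fricative, sonority 2.
/g/→/d/: 1→1 (plateau) — violation.
/d/→/h/: 1→2 (does not fall) — violation.
/h/→/ʃ/: 2→2 (plateau) — violation.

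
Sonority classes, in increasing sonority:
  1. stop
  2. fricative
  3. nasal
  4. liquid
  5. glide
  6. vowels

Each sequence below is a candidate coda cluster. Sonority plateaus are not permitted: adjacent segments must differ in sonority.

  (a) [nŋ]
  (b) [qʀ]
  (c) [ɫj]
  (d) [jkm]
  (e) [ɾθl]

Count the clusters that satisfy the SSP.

0

(a) 3-3 → violates
(b) 1-4 → violates
(c) 4-5 → violates
(d) 5-1-3 → violates
(e) 4-2-4 → violates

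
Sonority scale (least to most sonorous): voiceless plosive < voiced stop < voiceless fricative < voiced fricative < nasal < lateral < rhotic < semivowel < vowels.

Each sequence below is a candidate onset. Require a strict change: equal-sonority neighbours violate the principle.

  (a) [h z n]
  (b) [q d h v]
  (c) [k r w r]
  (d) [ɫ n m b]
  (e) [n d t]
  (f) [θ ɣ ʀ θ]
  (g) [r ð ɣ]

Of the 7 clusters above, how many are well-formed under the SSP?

(a) [h z n]: profile 3-4-5 — obeys.
(b) [q d h v]: profile 1-2-3-4 — obeys.
(c) [k r w r]: profile 1-7-8-7 — violates.
(d) [ɫ n m b]: profile 6-5-5-2 — violates.
(e) [n d t]: profile 5-2-1 — violates.
(f) [θ ɣ ʀ θ]: profile 3-4-7-3 — violates.
(g) [r ð ɣ]: profile 7-4-4 — violates.

2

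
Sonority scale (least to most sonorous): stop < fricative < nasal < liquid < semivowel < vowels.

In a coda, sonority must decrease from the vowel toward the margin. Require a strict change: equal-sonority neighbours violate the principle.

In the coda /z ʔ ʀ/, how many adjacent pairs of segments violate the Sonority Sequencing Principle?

1

/z/: fricative = 2.
/ʔ/: stop = 1.
/ʀ/: liquid = 4.
/z/→/ʔ/: 2→1 (falls) — ok.
/ʔ/→/ʀ/: 1→4 (does not fall) — violation.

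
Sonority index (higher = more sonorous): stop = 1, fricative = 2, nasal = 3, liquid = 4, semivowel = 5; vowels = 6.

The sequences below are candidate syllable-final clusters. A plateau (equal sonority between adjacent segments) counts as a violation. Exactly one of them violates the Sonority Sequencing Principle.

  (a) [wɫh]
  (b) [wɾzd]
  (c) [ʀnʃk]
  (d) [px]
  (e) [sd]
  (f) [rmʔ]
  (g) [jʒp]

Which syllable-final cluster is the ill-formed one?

d

(a) sonority 5-4-2: well-formed.
(b) sonority 5-4-2-1: well-formed.
(c) sonority 4-3-2-1: well-formed.
(d) sonority 1-2: ill-formed.
(e) sonority 2-1: well-formed.
(f) sonority 4-3-1: well-formed.
(g) sonority 5-2-1: well-formed.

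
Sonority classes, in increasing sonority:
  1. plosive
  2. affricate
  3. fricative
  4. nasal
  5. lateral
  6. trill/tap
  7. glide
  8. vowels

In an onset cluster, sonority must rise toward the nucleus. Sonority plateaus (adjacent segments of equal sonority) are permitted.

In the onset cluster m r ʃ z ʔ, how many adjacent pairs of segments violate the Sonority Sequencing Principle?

2

/m/: nasal = 4.
/r/: trill/tap = 6.
/ʃ/: fricative = 3.
/z/: fricative = 3.
/ʔ/: plosive = 1.
/m/→/r/: 4→6 (rises) — ok.
/r/→/ʃ/: 6→3 (does not rise) — violation.
/ʃ/→/z/: 3→3 (plateau, allowed) — ok.
/z/→/ʔ/: 3→1 (does not rise) — violation.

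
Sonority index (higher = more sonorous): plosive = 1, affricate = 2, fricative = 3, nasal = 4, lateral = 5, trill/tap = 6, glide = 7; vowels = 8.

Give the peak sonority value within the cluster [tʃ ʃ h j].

7

/tʃ/: affricate = 2.
/ʃ/: fricative = 3.
/h/: fricative = 3.
/j/: glide = 7.
The maximum is 7.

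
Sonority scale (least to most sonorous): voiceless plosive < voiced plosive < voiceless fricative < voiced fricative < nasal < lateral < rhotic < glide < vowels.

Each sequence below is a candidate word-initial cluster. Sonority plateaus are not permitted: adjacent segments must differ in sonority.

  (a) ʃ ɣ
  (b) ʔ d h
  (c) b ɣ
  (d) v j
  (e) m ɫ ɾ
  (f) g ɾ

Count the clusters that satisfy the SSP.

(a) ʃ ɣ: profile 3-4 — obeys.
(b) ʔ d h: profile 1-2-3 — obeys.
(c) b ɣ: profile 2-4 — obeys.
(d) v j: profile 4-8 — obeys.
(e) m ɫ ɾ: profile 5-6-7 — obeys.
(f) g ɾ: profile 2-7 — obeys.

6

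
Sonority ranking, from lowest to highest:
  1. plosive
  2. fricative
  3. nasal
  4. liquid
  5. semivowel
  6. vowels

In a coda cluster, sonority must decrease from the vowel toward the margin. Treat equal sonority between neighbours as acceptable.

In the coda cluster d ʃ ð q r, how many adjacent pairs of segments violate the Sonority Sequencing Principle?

/d/ — plosive, sonority 1.
/ʃ/ — fricative, sonority 2.
/ð/ — fricative, sonority 2.
/q/ — plosive, sonority 1.
/r/ — liquid, sonority 4.
/d/→/ʃ/: 1→2 (does not fall) — violation.
/ʃ/→/ð/: 2→2 (plateau, allowed) — ok.
/ð/→/q/: 2→1 (falls) — ok.
/q/→/r/: 1→4 (does not fall) — violation.

2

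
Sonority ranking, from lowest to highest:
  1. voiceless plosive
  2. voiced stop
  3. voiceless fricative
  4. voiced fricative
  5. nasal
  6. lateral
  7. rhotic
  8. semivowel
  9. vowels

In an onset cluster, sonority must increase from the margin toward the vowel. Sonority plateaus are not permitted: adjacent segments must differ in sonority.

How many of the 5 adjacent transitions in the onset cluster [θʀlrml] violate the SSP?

/θ/: voiceless fricative = 3.
/ʀ/: rhotic = 7.
/l/: lateral = 6.
/r/: rhotic = 7.
/m/: nasal = 5.
/l/: lateral = 6.
/θ/→/ʀ/: 3→7 (rises) — ok.
/ʀ/→/l/: 7→6 (does not rise) — violation.
/l/→/r/: 6→7 (rises) — ok.
/r/→/m/: 7→5 (does not rise) — violation.
/m/→/l/: 5→6 (rises) — ok.

2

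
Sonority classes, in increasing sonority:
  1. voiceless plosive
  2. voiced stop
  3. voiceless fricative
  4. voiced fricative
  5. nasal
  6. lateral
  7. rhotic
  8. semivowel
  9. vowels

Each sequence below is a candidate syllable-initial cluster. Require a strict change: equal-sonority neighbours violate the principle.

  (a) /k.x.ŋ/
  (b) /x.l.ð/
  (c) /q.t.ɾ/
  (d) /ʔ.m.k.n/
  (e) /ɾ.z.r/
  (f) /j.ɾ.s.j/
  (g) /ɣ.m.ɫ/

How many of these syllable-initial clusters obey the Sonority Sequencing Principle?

2

(a) /k.x.ŋ/: profile 1-3-5 — obeys.
(b) /x.l.ð/: profile 3-6-4 — violates.
(c) /q.t.ɾ/: profile 1-1-7 — violates.
(d) /ʔ.m.k.n/: profile 1-5-1-5 — violates.
(e) /ɾ.z.r/: profile 7-4-7 — violates.
(f) /j.ɾ.s.j/: profile 8-7-3-8 — violates.
(g) /ɣ.m.ɫ/: profile 4-5-6 — obeys.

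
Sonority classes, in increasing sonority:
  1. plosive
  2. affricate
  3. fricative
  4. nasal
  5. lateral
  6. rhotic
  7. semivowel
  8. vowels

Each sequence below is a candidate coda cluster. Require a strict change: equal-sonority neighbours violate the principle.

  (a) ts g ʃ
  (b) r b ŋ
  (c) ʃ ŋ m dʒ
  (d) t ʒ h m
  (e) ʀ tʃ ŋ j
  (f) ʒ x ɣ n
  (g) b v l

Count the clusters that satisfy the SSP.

0

(a) 2-1-3 → violates
(b) 6-1-4 → violates
(c) 3-4-4-2 → violates
(d) 1-3-3-4 → violates
(e) 6-2-4-7 → violates
(f) 3-3-3-4 → violates
(g) 1-3-5 → violates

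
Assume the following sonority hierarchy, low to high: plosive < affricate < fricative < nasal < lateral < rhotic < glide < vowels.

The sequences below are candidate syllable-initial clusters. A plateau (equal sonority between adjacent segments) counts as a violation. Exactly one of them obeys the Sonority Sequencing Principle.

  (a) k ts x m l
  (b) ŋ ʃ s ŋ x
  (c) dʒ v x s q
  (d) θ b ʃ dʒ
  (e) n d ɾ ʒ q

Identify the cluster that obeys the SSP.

(a) sonority 1-2-3-4-5: well-formed.
(b) sonority 4-3-3-4-3: ill-formed.
(c) sonority 2-3-3-3-1: ill-formed.
(d) sonority 3-1-3-2: ill-formed.
(e) sonority 4-1-6-3-1: ill-formed.

a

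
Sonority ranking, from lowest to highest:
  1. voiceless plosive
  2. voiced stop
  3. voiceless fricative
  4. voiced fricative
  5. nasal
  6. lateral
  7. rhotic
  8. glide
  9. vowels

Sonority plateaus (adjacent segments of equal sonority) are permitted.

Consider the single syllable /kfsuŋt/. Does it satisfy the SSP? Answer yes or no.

Onset: /k/ is a voiceless plosive (sonority 1), /f/ is a voiceless fricative (sonority 3), /s/ is a voiceless fricative (sonority 3); then the nucleus /u/ (sonority 9).
Onset profile 1-3-3-9 — rises to the nucleus.
Coda: /ŋ/ is a nasal (sonority 5), /t/ is a voiceless plosive (sonority 1).
Coda profile 9-5-1 — falls from the nucleus.

yes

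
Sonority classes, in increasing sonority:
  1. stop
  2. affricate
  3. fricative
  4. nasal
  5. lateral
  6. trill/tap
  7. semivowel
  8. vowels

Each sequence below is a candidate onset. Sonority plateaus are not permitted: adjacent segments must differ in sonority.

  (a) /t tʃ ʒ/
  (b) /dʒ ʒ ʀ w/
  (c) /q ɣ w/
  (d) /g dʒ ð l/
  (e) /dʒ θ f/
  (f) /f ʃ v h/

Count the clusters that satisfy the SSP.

4

(a) 1-2-3 → obeys
(b) 2-3-6-7 → obeys
(c) 1-3-7 → obeys
(d) 1-2-3-5 → obeys
(e) 2-3-3 → violates
(f) 3-3-3-3 → violates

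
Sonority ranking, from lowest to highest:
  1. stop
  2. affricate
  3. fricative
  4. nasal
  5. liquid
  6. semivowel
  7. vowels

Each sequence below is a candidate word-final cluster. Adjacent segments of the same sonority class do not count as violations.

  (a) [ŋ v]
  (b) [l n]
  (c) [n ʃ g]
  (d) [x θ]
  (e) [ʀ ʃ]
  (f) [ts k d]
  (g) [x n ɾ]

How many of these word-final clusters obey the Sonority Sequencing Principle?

(a) [ŋ v]: profile 4-3 — obeys.
(b) [l n]: profile 5-4 — obeys.
(c) [n ʃ g]: profile 4-3-1 — obeys.
(d) [x θ]: profile 3-3 — obeys.
(e) [ʀ ʃ]: profile 5-3 — obeys.
(f) [ts k d]: profile 2-1-1 — obeys.
(g) [x n ɾ]: profile 3-4-5 — violates.

6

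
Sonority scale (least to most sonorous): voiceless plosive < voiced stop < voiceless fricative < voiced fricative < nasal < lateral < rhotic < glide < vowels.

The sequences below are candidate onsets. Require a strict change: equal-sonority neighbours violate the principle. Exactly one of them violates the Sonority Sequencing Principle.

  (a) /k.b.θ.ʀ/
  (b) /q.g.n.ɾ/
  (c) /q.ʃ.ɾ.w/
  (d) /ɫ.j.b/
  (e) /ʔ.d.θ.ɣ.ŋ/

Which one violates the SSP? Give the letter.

(a) 1-2-3-7 → obeys
(b) 1-2-5-7 → obeys
(c) 1-3-7-8 → obeys
(d) 6-8-2 → violates
(e) 1-2-3-4-5 → obeys

d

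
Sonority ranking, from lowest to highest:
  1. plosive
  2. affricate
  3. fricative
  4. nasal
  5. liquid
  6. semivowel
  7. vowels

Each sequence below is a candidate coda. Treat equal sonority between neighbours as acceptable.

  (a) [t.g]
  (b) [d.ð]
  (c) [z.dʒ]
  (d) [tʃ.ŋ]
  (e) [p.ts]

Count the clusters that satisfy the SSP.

2

(a) 1-1 → obeys
(b) 1-3 → violates
(c) 3-2 → obeys
(d) 2-4 → violates
(e) 1-2 → violates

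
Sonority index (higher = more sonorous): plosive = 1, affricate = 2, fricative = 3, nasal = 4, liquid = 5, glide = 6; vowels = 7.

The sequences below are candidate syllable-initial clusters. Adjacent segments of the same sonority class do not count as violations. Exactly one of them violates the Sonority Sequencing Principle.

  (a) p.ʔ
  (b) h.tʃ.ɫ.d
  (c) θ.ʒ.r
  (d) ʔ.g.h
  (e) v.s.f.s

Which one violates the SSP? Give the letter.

b

(a) p.ʔ: profile 1-1 — obeys.
(b) h.tʃ.ɫ.d: profile 3-2-5-1 — violates.
(c) θ.ʒ.r: profile 3-3-5 — obeys.
(d) ʔ.g.h: profile 1-1-3 — obeys.
(e) v.s.f.s: profile 3-3-3-3 — obeys.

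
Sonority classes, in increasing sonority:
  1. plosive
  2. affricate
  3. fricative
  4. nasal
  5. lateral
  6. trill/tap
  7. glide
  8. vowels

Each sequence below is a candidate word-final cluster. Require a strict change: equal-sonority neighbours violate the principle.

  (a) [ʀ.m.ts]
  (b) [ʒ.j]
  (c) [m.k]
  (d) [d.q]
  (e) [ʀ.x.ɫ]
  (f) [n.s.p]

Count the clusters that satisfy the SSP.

3

(a) 6-4-2 → obeys
(b) 3-7 → violates
(c) 4-1 → obeys
(d) 1-1 → violates
(e) 6-3-5 → violates
(f) 4-3-1 → obeys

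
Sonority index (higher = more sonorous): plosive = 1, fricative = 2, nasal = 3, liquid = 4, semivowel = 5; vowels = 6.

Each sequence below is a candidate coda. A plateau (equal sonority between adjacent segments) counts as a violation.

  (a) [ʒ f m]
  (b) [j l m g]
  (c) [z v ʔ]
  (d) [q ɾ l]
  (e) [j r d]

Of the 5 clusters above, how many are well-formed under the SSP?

(a) sonority 2-2-3: ill-formed.
(b) sonority 5-4-3-1: well-formed.
(c) sonority 2-2-1: ill-formed.
(d) sonority 1-4-4: ill-formed.
(e) sonority 5-4-1: well-formed.

2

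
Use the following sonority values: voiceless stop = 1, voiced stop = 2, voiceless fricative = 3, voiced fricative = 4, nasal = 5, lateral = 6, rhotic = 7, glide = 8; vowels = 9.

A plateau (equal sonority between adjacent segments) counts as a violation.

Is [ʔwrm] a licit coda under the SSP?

no

/ʔ/ is a voiceless stop (sonority 1).
/w/ is a glide (sonority 8).
/r/ is a rhotic (sonority 7).
/m/ is a nasal (sonority 5).
The profile is 1-8-7-5. Between /ʔ/ (1) and /w/ (8) sonority does not fall, so the cluster violates the SSP.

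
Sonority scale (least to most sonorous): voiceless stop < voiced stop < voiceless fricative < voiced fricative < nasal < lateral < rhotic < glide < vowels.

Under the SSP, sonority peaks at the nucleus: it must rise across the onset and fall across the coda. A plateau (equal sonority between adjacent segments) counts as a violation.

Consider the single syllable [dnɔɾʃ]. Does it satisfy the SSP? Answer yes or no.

yes

Onset: /d/ is a voiced stop (sonority 2), /n/ is a nasal (sonority 5); then the nucleus /ɔ/ (sonority 9).
Onset profile 2-5-9 — rises to the nucleus.
Coda: /ɾ/ is a rhotic (sonority 7), /ʃ/ is a voiceless fricative (sonority 3).
Coda profile 9-7-3 — falls from the nucleus.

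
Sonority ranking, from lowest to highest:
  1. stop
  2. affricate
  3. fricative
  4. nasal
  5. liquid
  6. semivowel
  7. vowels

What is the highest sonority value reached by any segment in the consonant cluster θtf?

/θ/ is a fricative (sonority 3).
/t/ is a stop (sonority 1).
/f/ is a fricative (sonority 3).
The maximum is 3.

3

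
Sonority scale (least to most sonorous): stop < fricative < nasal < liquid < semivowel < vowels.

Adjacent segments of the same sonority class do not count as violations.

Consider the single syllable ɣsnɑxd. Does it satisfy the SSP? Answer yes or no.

Onset: /ɣ/ is a fricative (sonority 2), /s/ is a fricative (sonority 2), /n/ is a nasal (sonority 3); then the nucleus /ɑ/ (sonority 6).
Onset profile 2-2-3-6 — rises to the nucleus.
Coda: /x/ is a fricative (sonority 2), /d/ is a stop (sonority 1).
Coda profile 6-2-1 — falls from the nucleus.

yes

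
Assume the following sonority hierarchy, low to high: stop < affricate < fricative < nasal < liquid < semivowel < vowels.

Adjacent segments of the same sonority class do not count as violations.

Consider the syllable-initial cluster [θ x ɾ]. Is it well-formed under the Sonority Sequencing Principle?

yes

/θ/ — fricative, sonority 3.
/x/ — fricative, sonority 3.
/ɾ/ — liquid, sonority 5.
The profile 3-3-5 is non-decreasing (plateaus allowed), so the syllable-initial cluster satisfies the SSP.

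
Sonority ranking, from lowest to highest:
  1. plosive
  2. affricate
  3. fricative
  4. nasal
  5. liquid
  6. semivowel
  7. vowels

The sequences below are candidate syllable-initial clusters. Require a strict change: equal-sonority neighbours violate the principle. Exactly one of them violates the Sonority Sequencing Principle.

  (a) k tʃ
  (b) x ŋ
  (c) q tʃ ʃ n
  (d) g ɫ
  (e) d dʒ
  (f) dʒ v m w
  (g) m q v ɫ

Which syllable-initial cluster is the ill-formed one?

(a) 1-2 → obeys
(b) 3-4 → obeys
(c) 1-2-3-4 → obeys
(d) 1-5 → obeys
(e) 1-2 → obeys
(f) 2-3-4-6 → obeys
(g) 4-1-3-5 → violates

g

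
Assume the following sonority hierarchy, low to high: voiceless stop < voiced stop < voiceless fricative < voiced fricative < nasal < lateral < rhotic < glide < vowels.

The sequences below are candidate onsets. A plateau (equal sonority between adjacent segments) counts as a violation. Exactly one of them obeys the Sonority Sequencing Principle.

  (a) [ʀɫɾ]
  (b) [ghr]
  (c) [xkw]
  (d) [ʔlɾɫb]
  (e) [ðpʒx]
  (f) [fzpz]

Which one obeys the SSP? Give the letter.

(a) 7-6-7 → violates
(b) 2-3-7 → obeys
(c) 3-1-8 → violates
(d) 1-6-7-6-2 → violates
(e) 4-1-4-3 → violates
(f) 3-4-1-4 → violates

b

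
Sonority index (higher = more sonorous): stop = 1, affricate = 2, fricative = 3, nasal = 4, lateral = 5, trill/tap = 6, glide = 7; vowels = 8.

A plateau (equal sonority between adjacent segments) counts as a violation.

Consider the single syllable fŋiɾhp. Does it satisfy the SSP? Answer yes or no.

yes

Onset: /f/ is a fricative (sonority 3), /ŋ/ is a nasal (sonority 4); then the nucleus /i/ (sonority 8).
Onset profile 3-4-8 — rises to the nucleus.
Coda: /ɾ/ is a trill/tap (sonority 6), /h/ is a fricative (sonority 3), /p/ is a stop (sonority 1).
Coda profile 8-6-3-1 — falls from the nucleus.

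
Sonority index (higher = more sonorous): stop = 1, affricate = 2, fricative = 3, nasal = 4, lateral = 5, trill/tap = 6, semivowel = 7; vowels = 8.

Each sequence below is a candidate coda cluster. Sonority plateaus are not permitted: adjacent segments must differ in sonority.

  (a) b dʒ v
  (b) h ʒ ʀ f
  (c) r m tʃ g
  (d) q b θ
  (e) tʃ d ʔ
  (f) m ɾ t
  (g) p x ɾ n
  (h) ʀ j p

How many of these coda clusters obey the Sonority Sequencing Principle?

(a) 1-2-3 → violates
(b) 3-3-6-3 → violates
(c) 6-4-2-1 → obeys
(d) 1-1-3 → violates
(e) 2-1-1 → violates
(f) 4-6-1 → violates
(g) 1-3-6-4 → violates
(h) 6-7-1 → violates

1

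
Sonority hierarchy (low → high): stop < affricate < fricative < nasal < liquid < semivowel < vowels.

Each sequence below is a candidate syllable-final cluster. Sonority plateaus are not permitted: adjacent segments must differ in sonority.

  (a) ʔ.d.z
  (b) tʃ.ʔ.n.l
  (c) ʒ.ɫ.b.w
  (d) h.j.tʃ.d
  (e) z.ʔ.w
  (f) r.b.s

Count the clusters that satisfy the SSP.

0

(a) ʔ.d.z: profile 1-1-3 — violates.
(b) tʃ.ʔ.n.l: profile 2-1-4-5 — violates.
(c) ʒ.ɫ.b.w: profile 3-5-1-6 — violates.
(d) h.j.tʃ.d: profile 3-6-2-1 — violates.
(e) z.ʔ.w: profile 3-1-6 — violates.
(f) r.b.s: profile 5-1-3 — violates.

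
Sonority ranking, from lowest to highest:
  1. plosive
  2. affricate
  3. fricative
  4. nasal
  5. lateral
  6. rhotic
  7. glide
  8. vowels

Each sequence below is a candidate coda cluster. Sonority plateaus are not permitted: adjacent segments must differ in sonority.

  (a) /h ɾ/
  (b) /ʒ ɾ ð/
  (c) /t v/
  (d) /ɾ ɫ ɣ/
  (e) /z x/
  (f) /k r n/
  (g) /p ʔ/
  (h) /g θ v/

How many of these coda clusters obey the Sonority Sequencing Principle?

1

(a) /h ɾ/: profile 3-6 — violates.
(b) /ʒ ɾ ð/: profile 3-6-3 — violates.
(c) /t v/: profile 1-3 — violates.
(d) /ɾ ɫ ɣ/: profile 6-5-3 — obeys.
(e) /z x/: profile 3-3 — violates.
(f) /k r n/: profile 1-6-4 — violates.
(g) /p ʔ/: profile 1-1 — violates.
(h) /g θ v/: profile 1-3-3 — violates.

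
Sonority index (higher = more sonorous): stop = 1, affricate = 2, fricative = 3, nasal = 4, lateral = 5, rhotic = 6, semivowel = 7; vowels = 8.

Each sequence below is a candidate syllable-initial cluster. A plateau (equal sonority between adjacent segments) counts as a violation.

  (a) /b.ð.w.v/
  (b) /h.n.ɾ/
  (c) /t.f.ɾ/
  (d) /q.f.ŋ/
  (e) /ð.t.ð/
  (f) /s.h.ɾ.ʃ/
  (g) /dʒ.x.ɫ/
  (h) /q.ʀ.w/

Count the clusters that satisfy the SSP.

5

(a) sonority 1-3-7-3: ill-formed.
(b) sonority 3-4-6: well-formed.
(c) sonority 1-3-6: well-formed.
(d) sonority 1-3-4: well-formed.
(e) sonority 3-1-3: ill-formed.
(f) sonority 3-3-6-3: ill-formed.
(g) sonority 2-3-5: well-formed.
(h) sonority 1-6-7: well-formed.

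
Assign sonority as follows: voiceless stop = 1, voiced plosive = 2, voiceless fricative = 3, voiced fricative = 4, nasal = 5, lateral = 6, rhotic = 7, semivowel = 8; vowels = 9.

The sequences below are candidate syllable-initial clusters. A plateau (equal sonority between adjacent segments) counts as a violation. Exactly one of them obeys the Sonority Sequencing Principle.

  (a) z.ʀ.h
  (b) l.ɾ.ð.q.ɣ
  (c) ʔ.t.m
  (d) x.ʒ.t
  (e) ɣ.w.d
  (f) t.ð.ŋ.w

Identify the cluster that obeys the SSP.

(a) sonority 4-7-3: ill-formed.
(b) sonority 6-7-4-1-4: ill-formed.
(c) sonority 1-1-5: ill-formed.
(d) sonority 3-4-1: ill-formed.
(e) sonority 4-8-2: ill-formed.
(f) sonority 1-4-5-8: well-formed.

f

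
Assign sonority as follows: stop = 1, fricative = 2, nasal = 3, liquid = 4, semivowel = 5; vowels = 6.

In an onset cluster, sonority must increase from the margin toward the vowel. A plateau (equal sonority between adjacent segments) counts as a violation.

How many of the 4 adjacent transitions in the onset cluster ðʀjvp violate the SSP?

2

/ð/ — fricative, sonority 2.
/ʀ/ — liquid, sonority 4.
/j/ — semivowel, sonority 5.
/v/ — fricative, sonority 2.
/p/ — stop, sonority 1.
/ð/→/ʀ/: 2→4 (rises) — ok.
/ʀ/→/j/: 4→5 (rises) — ok.
/j/→/v/: 5→2 (does not rise) — violation.
/v/→/p/: 2→1 (does not rise) — violation.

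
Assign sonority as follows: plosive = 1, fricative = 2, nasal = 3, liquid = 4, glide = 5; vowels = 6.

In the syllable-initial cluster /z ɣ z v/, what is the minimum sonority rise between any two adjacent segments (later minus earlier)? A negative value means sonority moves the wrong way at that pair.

0

/z/: fricative = 2.
/ɣ/: fricative = 2.
/z/: fricative = 2.
/v/: fricative = 2.
/z/→/ɣ/: change +0.
/ɣ/→/z/: change +0.
/z/→/v/: change +0.
Minimum = 0.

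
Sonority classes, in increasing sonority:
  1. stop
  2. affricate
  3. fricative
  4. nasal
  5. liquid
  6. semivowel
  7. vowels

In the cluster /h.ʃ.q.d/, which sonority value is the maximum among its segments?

/h/ — fricative, sonority 3.
/ʃ/ — fricative, sonority 3.
/q/ — stop, sonority 1.
/d/ — stop, sonority 1.
The maximum is 3.

3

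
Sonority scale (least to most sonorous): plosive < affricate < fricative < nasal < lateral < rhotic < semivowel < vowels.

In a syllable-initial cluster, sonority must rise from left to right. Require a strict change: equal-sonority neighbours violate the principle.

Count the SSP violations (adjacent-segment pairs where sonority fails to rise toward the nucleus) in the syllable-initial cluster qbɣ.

1

/q/ is a plosive (sonority 1).
/b/ is a plosive (sonority 1).
/ɣ/ is a fricative (sonority 3).
/q/→/b/: 1→1 (plateau) — violation.
/b/→/ɣ/: 1→3 (rises) — ok.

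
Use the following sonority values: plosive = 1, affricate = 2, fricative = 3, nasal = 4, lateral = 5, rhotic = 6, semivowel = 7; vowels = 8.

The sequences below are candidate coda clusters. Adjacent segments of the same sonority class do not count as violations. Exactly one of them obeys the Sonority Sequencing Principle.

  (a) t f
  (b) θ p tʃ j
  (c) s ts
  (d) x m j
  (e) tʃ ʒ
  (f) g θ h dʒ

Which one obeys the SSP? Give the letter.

c

(a) t f: profile 1-3 — violates.
(b) θ p tʃ j: profile 3-1-2-7 — violates.
(c) s ts: profile 3-2 — obeys.
(d) x m j: profile 3-4-7 — violates.
(e) tʃ ʒ: profile 2-3 — violates.
(f) g θ h dʒ: profile 1-3-3-2 — violates.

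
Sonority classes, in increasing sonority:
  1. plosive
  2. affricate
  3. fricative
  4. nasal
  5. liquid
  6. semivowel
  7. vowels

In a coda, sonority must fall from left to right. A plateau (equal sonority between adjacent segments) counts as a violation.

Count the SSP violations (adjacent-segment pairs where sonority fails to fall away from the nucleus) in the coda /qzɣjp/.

/q/ — plosive, sonority 1.
/z/ — fricative, sonority 3.
/ɣ/ — fricative, sonority 3.
/j/ — semivowel, sonority 6.
/p/ — plosive, sonority 1.
/q/→/z/: 1→3 (does not fall) — violation.
/z/→/ɣ/: 3→3 (plateau) — violation.
/ɣ/→/j/: 3→6 (does not fall) — violation.
/j/→/p/: 6→1 (falls) — ok.

3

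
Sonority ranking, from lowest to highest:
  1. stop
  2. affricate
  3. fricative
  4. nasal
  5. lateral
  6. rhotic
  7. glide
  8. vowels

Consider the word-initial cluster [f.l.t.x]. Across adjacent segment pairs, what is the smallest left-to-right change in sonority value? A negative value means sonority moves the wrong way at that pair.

/f/ is a fricative (sonority 3).
/l/ is a lateral (sonority 5).
/t/ is a stop (sonority 1).
/x/ is a fricative (sonority 3).
/f/→/l/: change +2.
/l/→/t/: change -4.
/t/→/x/: change +2.
Minimum = -4.

-4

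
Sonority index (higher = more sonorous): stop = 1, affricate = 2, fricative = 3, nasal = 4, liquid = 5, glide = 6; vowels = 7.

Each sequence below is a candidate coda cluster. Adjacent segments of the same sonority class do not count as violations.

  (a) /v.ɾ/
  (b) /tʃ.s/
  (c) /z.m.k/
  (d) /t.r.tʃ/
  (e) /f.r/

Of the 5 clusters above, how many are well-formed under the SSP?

(a) /v.ɾ/: profile 3-5 — violates.
(b) /tʃ.s/: profile 2-3 — violates.
(c) /z.m.k/: profile 3-4-1 — violates.
(d) /t.r.tʃ/: profile 1-5-2 — violates.
(e) /f.r/: profile 3-5 — violates.

0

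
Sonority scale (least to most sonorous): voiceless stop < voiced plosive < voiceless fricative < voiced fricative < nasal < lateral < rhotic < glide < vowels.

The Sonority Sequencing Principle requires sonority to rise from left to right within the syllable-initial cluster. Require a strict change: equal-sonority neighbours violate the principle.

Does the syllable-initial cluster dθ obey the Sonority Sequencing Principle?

yes

/d/: voiced plosive = 2.
/θ/: voiceless fricative = 3.
The profile 2-3 strictly rises, so the syllable-initial cluster satisfies the SSP.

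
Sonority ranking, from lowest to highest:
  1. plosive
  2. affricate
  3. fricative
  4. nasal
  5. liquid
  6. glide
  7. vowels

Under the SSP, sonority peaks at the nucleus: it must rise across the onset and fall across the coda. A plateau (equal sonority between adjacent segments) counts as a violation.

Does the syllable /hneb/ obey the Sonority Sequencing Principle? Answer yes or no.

yes

Onset: /h/ is a fricative (sonority 3), /n/ is a nasal (sonority 4); then the nucleus /e/ (sonority 7).
Onset profile 3-4-7 — rises to the nucleus.
Coda: /b/ is a plosive (sonority 1).
Coda profile 7-1 — falls from the nucleus.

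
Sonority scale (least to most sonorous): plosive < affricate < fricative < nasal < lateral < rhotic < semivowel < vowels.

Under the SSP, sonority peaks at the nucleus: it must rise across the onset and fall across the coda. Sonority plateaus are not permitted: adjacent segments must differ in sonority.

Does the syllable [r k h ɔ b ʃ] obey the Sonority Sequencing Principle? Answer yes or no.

Onset: /r/ is a rhotic (sonority 6), /k/ is a plosive (sonority 1), /h/ is a fricative (sonority 3); then the nucleus /ɔ/ (sonority 8).
Onset profile 6-1-3-8 — does not strictly rise throughout.
Coda: /b/ is a plosive (sonority 1), /ʃ/ is a fricative (sonority 3).
Coda profile 8-1-3 — does not strictly fall throughout.

no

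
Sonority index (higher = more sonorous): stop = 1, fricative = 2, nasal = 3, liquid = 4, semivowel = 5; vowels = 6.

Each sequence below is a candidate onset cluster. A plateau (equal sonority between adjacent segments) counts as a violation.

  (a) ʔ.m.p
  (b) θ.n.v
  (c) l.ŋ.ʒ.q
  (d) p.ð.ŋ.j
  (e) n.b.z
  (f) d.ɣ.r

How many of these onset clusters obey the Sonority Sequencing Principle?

(a) 1-3-1 → violates
(b) 2-3-2 → violates
(c) 4-3-2-1 → violates
(d) 1-2-3-5 → obeys
(e) 3-1-2 → violates
(f) 1-2-4 → obeys

2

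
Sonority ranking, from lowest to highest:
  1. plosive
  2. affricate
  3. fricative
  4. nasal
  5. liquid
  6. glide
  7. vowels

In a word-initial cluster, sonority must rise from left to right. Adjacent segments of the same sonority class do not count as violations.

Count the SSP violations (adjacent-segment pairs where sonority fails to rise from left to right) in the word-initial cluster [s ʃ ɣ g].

1

/s/: fricative = 3.
/ʃ/: fricative = 3.
/ɣ/: fricative = 3.
/g/: plosive = 1.
/s/→/ʃ/: 3→3 (plateau, allowed) — ok.
/ʃ/→/ɣ/: 3→3 (plateau, allowed) — ok.
/ɣ/→/g/: 3→1 (does not rise) — violation.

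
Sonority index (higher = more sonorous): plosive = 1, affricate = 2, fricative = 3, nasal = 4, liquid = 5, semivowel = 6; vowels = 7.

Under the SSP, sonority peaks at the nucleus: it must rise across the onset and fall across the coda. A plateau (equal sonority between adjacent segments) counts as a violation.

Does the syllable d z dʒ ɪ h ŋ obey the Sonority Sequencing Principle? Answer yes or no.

Onset: /d/ is a plosive (sonority 1), /z/ is a fricative (sonority 3), /dʒ/ is an affricate (sonority 2); then the nucleus /ɪ/ (sonority 7).
Onset profile 1-3-2-7 — does not strictly rise throughout.
Coda: /h/ is a fricative (sonority 3), /ŋ/ is a nasal (sonority 4).
Coda profile 7-3-4 — does not strictly fall throughout.

no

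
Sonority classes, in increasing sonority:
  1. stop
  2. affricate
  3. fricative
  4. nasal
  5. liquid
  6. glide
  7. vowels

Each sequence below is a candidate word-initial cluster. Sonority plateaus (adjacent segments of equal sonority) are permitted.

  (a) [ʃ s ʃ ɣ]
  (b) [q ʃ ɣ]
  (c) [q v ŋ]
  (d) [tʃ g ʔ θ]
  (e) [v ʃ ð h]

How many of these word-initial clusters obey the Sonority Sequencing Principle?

4

(a) sonority 3-3-3-3: well-formed.
(b) sonority 1-3-3: well-formed.
(c) sonority 1-3-4: well-formed.
(d) sonority 2-1-1-3: ill-formed.
(e) sonority 3-3-3-3: well-formed.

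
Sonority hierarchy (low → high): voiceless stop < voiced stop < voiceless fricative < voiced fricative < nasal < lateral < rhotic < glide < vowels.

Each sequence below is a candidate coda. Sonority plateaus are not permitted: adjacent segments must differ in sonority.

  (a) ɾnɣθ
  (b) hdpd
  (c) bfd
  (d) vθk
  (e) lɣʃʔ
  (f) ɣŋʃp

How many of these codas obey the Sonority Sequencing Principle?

(a) sonority 7-5-4-3: well-formed.
(b) sonority 3-2-1-2: ill-formed.
(c) sonority 2-3-2: ill-formed.
(d) sonority 4-3-1: well-formed.
(e) sonority 6-4-3-1: well-formed.
(f) sonority 4-5-3-1: ill-formed.

3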